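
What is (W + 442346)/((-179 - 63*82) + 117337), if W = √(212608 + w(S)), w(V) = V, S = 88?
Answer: 221173/55996 + √53174/55996 ≈ 3.9539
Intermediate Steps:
W = 2*√53174 (W = √(212608 + 88) = √212696 = 2*√53174 ≈ 461.19)
(W + 442346)/((-179 - 63*82) + 117337) = (2*√53174 + 442346)/((-179 - 63*82) + 117337) = (442346 + 2*√53174)/((-179 - 5166) + 117337) = (442346 + 2*√53174)/(-5345 + 117337) = (442346 + 2*√53174)/111992 = (442346 + 2*√53174)*(1/111992) = 221173/55996 + √53174/55996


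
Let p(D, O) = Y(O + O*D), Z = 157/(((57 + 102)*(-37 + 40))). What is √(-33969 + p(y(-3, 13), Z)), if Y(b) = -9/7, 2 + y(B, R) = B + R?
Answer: 4*I*√104034/7 ≈ 184.31*I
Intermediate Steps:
y(B, R) = -2 + B + R (y(B, R) = -2 + (B + R) = -2 + B + R)
Z = 157/477 (Z = 157/((159*3)) = 157/477 ≈ 0.32914)
Y(b) = -9/7 (Y(b) = -9*⅐ = -9/7)
p(D, O) = -9/7
√(-33969 + p(y(-3, 13), Z)) = √(-33969 - 9/7) = √(-237792/7) = 4*I*√104034/7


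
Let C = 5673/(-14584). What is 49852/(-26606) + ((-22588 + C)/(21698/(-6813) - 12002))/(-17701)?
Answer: -526330968282690359251/280886772044708510048 ≈ -1.8738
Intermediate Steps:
C = -5673/14584 (C = 5673*(-1/14584) = -5673/14584 ≈ -0.38899)
49852/(-26606) + ((-22588 + C)/(21698/(-6813) - 12002))/(-17701) = 49852/(-26606) + ((-22588 - 5673/14584)/(21698/(-6813) - 12002))/(-17701) = 49852*(-1/26606) - 329429065/(14584*(21698*(-1/6813) - 12002))*(-1/17701) = -24926/13303 - 329429065/(14584*(-21698/6813 - 12002))*(-1/17701) = -24926/13303 - 329429065/(14584*(-81791324/6813))*(-1/17701) = -24926/13303 - 329429065/14584*(-6813/81791324)*(-1/17701) = -24926/13303 + (2244400219845/1192844669216)*(-1/17701) = -24926/13303 - 2244400219845/21114543489792416 = -526330968282690359251/280886772044708510048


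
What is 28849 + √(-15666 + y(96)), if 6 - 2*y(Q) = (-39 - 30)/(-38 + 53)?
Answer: 28849 + I*√1566070/10 ≈ 28849.0 + 125.14*I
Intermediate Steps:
y(Q) = 53/10 (y(Q) = 3 - (-39 - 30)/(2*(-38 + 53)) = 3 - (-69)/(2*15) = 3 - ½*(-23/5) = 3 + 23/10 = 53/10)
28849 + √(-15666 + y(96)) = 28849 + √(-15666 + 53/10) = 28849 + √(-156607/10) = 28849 + I*√1566070/10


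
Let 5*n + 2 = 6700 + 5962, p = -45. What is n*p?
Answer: -113940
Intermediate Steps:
n = 2532 (n = -⅖ + (6700 + 5962)/5 = -⅖ + (⅕)*12662 = -⅖ + 12662/5 = 2532)
n*p = 2532*(-45) = -113940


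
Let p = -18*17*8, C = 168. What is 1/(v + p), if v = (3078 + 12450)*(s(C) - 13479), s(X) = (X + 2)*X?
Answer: 1/234175320 ≈ 4.2703e-9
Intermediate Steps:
s(X) = X*(2 + X) (s(X) = (2 + X)*X = X*(2 + X))
p = -2448 (p = -306*8 = -2448)
v = 234177768 (v = (3078 + 12450)*(168*(2 + 168) - 13479) = 15528*(168*170 - 13479) = 15528*(28560 - 13479) = 15528*15081 = 234177768)
1/(v + p) = 1/(234177768 - 2448) = 1/234175320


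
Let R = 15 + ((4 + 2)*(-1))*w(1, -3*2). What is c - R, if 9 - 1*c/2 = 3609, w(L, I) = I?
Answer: -7251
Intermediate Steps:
c = -7200 (c = 18 - 2*3609 = 18 - 7218 = -7200)
R = 51 (R = 15 + ((4 + 2)*(-1))*(-3*2) = 15 + (6*(-1))*(-6) = 15 - 6*(-6) = 15 + 36 = 51)
c - R = -7200 - 1*51 = -7200 - 51 = -7251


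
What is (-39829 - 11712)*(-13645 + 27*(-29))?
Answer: 743633548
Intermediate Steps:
(-39829 - 11712)*(-13645 + 27*(-29)) = -51541*(-13645 - 783) = -51541*(-14428) = 743633548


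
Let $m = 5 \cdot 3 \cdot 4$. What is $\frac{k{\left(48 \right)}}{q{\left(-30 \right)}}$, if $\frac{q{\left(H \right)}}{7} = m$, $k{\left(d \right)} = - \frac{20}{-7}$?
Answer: $\frac{1}{147} \approx 0.0068027$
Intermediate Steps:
$k{\left(d \right)} = \frac{20}{7}$ ($k{\left(d \right)} = \left(-20\right) \left(- \frac{1}{7}\right) = \frac{20}{7}$)
$m = 60$ ($m = 15 \cdot 4 = 60$)
$q{\left(H \right)} = 420$ ($q{\left(H \right)} = 7 \cdot 60 = 420$)
$\frac{k{\left(48 \right)}}{q{\left(-30 \right)}} = \frac{20}{7 \cdot 420} = \frac{20}{7} \cdot \frac{1}{420} = \frac{1}{147}$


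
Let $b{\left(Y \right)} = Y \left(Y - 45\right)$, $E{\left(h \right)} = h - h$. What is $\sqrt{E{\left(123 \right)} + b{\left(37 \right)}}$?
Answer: $2 i \sqrt{74} \approx 17.205 i$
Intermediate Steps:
$E{\left(h \right)} = 0$
$b{\left(Y \right)} = Y \left(-45 + Y\right)$
$\sqrt{E{\left(123 \right)} + b{\left(37 \right)}} = \sqrt{0 + 37 \left(-45 + 37\right)} = \sqrt{0 + 37 \left(-8\right)} = \sqrt{0 - 296} = \sqrt{-296} = 2 i \sqrt{74}$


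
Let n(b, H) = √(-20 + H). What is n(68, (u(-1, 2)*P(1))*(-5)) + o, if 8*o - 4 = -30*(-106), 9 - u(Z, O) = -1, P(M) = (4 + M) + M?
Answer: 398 + 8*I*√5 ≈ 398.0 + 17.889*I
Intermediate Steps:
P(M) = 4 + 2*M
u(Z, O) = 10 (u(Z, O) = 9 - 1*(-1) = 9 + 1 = 10)
o = 398 (o = ½ + (-30*(-106))/8 = ½ + (⅛)*3180 = ½ + 795/2 = 398)
n(68, (u(-1, 2)*P(1))*(-5)) + o = √(-20 + (10*(4 + 2*1))*(-5)) + 398 = √(-20 + (10*(4 + 2))*(-5)) + 398 = √(-20 + (10*6)*(-5)) + 398 = √(-20 + 60*(-5)) + 398 = √(-20 - 300) + 398 = √(-320) + 398 = 8*I*√5 + 398 = 398 + 8*I*√5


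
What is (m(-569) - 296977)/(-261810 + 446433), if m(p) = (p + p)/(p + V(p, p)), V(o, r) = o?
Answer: -98992/61541 ≈ -1.6086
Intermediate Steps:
m(p) = 1 (m(p) = (p + p)/(p + p) = (2*p)/((2*p)) = (2*p)*(1/(2*p)) = 1)
(m(-569) - 296977)/(-261810 + 446433) = (1 - 296977)/(-261810 + 446433) = -296976/184623 = -296976*1/184623 = -98992/61541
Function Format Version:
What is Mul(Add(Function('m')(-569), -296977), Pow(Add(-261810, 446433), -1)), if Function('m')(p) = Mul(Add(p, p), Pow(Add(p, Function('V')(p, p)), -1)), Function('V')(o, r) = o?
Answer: Rational(-98992, 61541) ≈ -1.6086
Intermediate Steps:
Function('m')(p) = 1 (Function('m')(p) = Mul(Add(p, p), Pow(Add(p, p), -1)) = Mul(Mul(2, p), Pow(Mul(2, p), -1)) = Mul(Mul(2, p), Mul(Rational(1, 2), Pow(p, -1))) = 1)
Mul(Add(Function('m')(-569), -296977), Pow(Add(-261810, 446433), -1)) = Mul(Add(1, -296977), Pow(Add(-261810, 446433), -1)) = Mul(-296976, Pow(184623, -1)) = Mul(-296976, Rational(1, 184623)) = Rational(-98992, 61541)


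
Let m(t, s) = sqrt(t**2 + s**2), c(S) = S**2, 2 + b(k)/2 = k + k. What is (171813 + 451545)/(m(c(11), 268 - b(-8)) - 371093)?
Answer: -115661895147/68854953796 - 311679*sqrt(107057)/68854953796 ≈ -1.6813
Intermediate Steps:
b(k) = -4 + 4*k (b(k) = -4 + 2*(k + k) = -4 + 2*(2*k) = -4 + 4*k)
m(t, s) = sqrt(s**2 + t**2)
(171813 + 451545)/(m(c(11), 268 - b(-8)) - 371093) = (171813 + 451545)/(sqrt((268 - (-4 + 4*(-8)))**2 + (11**2)**2) - 371093) = 623358/(sqrt((268 - (-4 - 32))**2 + 121**2) - 371093) = 623358/(sqrt((268 - 1*(-36))**2 + 14641) - 371093) = 623358/(sqrt((268 + 36)**2 + 14641) - 371093) = 623358/(sqrt(304**2 + 14641) - 371093) = 623358/(sqrt(92416 + 14641) - 371093) = 623358/(sqrt(107057) - 371093) = 623358/(-371093 + sqrt(107057))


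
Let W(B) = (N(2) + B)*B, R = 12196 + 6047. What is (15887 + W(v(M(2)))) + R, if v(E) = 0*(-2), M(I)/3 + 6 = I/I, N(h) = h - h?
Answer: 34130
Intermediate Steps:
N(h) = 0
M(I) = -15 (M(I) = -18 + 3*(I/I) = -18 + 3*1 = -18 + 3 = -15)
R = 18243
v(E) = 0
W(B) = B² (W(B) = (0 + B)*B = B*B = B²)
(15887 + W(v(M(2)))) + R = (15887 + 0²) + 18243 = (15887 + 0) + 18243 = 15887 + 18243 = 34130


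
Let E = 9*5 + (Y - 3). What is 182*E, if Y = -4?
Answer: 6916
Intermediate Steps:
E = 38 (E = 9*5 + (-4 - 3) = 45 - 7 = 38)
182*E = 182*38 = 6916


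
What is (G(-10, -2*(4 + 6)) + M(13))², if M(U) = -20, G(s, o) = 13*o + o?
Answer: 90000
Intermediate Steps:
G(s, o) = 14*o
(G(-10, -2*(4 + 6)) + M(13))² = (14*(-2*(4 + 6)) - 20)² = (14*(-2*10) - 20)² = (14*(-20) - 20)² = (-280 - 20)² = (-300)² = 90000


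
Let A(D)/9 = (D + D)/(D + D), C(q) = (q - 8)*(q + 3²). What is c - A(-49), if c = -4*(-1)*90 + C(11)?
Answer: 411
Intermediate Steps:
C(q) = (-8 + q)*(9 + q) (C(q) = (-8 + q)*(q + 9) = (-8 + q)*(9 + q))
A(D) = 9 (A(D) = 9*((D + D)/(D + D)) = 9*((2*D)/((2*D))) = 9*((2*D)*(1/(2*D))) = 9*1 = 9)
c = 420 (c = -4*(-1)*90 + (-72 + 11 + 11²) = 4*90 + (-72 + 11 + 121) = 360 + 60 = 420)
c - A(-49) = 420 - 1*9 = 420 - 9 = 411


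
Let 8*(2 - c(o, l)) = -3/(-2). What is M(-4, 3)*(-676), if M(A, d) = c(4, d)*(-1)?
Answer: 4901/4 ≈ 1225.3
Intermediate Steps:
c(o, l) = 29/16 (c(o, l) = 2 - (-3)/(8*(-2)) = 2 - (-3)*(-1)/(8*2) = 2 - 1/8*3/2 = 2 - 3/16 = 29/16)
M(A, d) = -29/16 (M(A, d) = (29/16)*(-1) = -29/16)
M(-4, 3)*(-676) = -29/16*(-676) = 4901/4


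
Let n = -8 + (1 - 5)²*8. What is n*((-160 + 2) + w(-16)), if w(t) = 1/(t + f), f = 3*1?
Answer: -246600/13 ≈ -18969.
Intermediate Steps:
f = 3
w(t) = 1/(3 + t) (w(t) = 1/(t + 3) = 1/(3 + t))
n = 120 (n = -8 + (-4)²*8 = -8 + 16*8 = -8 + 128 = 120)
n*((-160 + 2) + w(-16)) = 120*((-160 + 2) + 1/(3 - 16)) = 120*(-158 + 1/(-13)) = 120*(-158 - 1/13) = 120*(-2055/13) = -246600/13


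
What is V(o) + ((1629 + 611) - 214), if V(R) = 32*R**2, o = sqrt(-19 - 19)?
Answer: 810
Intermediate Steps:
o = I*sqrt(38) (o = sqrt(-38) = I*sqrt(38) ≈ 6.1644*I)
V(o) + ((1629 + 611) - 214) = 32*(I*sqrt(38))**2 + ((1629 + 611) - 214) = 32*(-38) + (2240 - 214) = -1216 + 2026 = 810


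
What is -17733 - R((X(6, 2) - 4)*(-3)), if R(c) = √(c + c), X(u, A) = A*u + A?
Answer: -17733 - 2*I*√15 ≈ -17733.0 - 7.746*I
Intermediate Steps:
X(u, A) = A + A*u
R(c) = √2*√c (R(c) = √(2*c) = √2*√c)
-17733 - R((X(6, 2) - 4)*(-3)) = -17733 - √2*√((2*(1 + 6) - 4)*(-3)) = -17733 - √2*√((2*7 - 4)*(-3)) = -17733 - √2*√((14 - 4)*(-3)) = -17733 - √2*√(10*(-3)) = -17733 - √2*√(-30) = -17733 - √2*I*√30 = -17733 - 2*I*√15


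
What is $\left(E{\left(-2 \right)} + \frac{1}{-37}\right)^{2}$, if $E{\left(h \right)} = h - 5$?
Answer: $\frac{67600}{1369} \approx 49.379$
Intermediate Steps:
$E{\left(h \right)} = -5 + h$
$\left(E{\left(-2 \right)} + \frac{1}{-37}\right)^{2} = \left(\left(-5 - 2\right) + \frac{1}{-37}\right)^{2} = \left(-7 - \frac{1}{37}\right)^{2} = \left(- \frac{260}{37}\right)^{2} = \frac{67600}{1369}$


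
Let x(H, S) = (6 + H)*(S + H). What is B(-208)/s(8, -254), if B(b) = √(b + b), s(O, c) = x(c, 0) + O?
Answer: I*√26/15750 ≈ 0.00032375*I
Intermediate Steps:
x(H, S) = (6 + H)*(H + S)
s(O, c) = O + c² + 6*c (s(O, c) = (c² + 6*c + 6*0 + c*0) + O = (c² + 6*c + 0 + 0) + O = (c² + 6*c) + O = O + c² + 6*c)
B(b) = √2*√b (B(b) = √(2*b) = √2*√b)
B(-208)/s(8, -254) = (√2*√(-208))/(8 + (-254)² + 6*(-254)) = (√2*(4*I*√13))/(8 + 64516 - 1524) = (4*I*√26)/63000 = (4*I*√26)*(1/63000) = I*√26/15750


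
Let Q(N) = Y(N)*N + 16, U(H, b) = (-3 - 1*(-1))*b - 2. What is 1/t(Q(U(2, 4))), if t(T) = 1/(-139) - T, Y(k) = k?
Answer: -139/16125 ≈ -0.0086202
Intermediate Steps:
U(H, b) = -2 - 2*b (U(H, b) = (-3 + 1)*b - 2 = -2*b - 2 = -2 - 2*b)
Q(N) = 16 + N² (Q(N) = N*N + 16 = N² + 16 = 16 + N²)
t(T) = -1/139 - T
1/t(Q(U(2, 4))) = 1/(-1/139 - (16 + (-2 - 2*4)²)) = 1/(-1/139 - (16 + (-2 - 8)²)) = 1/(-1/139 - (16 + (-10)²)) = 1/(-1/139 - (16 + 100)) = 1/(-1/139 - 1*116) = 1/(-1/139 - 116) = 1/(-16125/139) = -139/16125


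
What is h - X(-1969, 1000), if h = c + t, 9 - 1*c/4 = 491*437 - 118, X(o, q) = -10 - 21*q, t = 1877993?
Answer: 1041243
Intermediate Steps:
c = -857760 (c = 36 - 4*(491*437 - 118) = 36 - 4*(214567 - 118) = 36 - 4*214449 = 36 - 857796 = -857760)
h = 1020233 (h = -857760 + 1877993 = 1020233)
h - X(-1969, 1000) = 1020233 - (-10 - 21*1000) = 1020233 - (-10 - 21000) = 1020233 - 1*(-21010) = 1020233 + 21010 = 1041243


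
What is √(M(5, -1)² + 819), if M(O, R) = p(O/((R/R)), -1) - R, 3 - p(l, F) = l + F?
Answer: 3*√91 ≈ 28.618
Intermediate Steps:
p(l, F) = 3 - F - l (p(l, F) = 3 - (l + F) = 3 - (F + l) = 3 + (-F - l) = 3 - F - l)
M(O, R) = 4 - O - R (M(O, R) = (3 - 1*(-1) - O/(R/R)) - R = (3 + 1 - O/1) - R = (3 + 1 - O) - R = (4 - O) - R = 4 - O - R)
√(M(5, -1)² + 819) = √((4 - 1*5 - 1*(-1))² + 819) = √((4 - 5 + 1)² + 819) = √(0² + 819) = √(0 + 819) = √819 = 3*√91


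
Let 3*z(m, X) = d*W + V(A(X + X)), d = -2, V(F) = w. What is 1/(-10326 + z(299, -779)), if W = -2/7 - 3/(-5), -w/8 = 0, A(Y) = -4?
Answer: -105/1084252 ≈ -9.6841e-5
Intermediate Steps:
w = 0 (w = -8*0 = 0)
V(F) = 0
W = 11/35 (W = -2*⅐ - 3*(-⅕) = -2/7 + ⅗ = 11/35 ≈ 0.31429)
z(m, X) = -22/105 (z(m, X) = (-2*11/35 + 0)/3 = (-22/35 + 0)/3 = (⅓)*(-22/35) = -22/105)
1/(-10326 + z(299, -779)) = 1/(-10326 - 22/105) = 1/(-1084252/105) = -105/1084252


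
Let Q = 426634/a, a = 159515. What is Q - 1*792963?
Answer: -2073591251/2615 ≈ -7.9296e+5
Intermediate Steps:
Q = 6994/2615 (Q = 426634/159515 = 426634*(1/159515) = 6994/2615 ≈ 2.6746)
Q - 1*792963 = 6994/2615 - 1*792963 = 6994/2615 - 792963 = -2073591251/2615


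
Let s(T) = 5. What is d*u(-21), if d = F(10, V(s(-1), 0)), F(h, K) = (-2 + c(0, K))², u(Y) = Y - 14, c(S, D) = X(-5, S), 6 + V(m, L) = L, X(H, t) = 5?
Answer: -315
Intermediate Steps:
V(m, L) = -6 + L
c(S, D) = 5
u(Y) = -14 + Y
F(h, K) = 9 (F(h, K) = (-2 + 5)² = 3² = 9)
d = 9
d*u(-21) = 9*(-14 - 21) = 9*(-35) = -315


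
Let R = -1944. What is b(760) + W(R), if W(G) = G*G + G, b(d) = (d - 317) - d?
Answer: 3776875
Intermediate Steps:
b(d) = -317 (b(d) = (-317 + d) - d = -317)
W(G) = G + G² (W(G) = G² + G = G + G²)
b(760) + W(R) = -317 - 1944*(1 - 1944) = -317 - 1944*(-1943) = -317 + 3777192 = 3776875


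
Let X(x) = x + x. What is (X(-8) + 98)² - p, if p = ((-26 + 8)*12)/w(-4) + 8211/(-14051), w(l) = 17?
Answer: 1609316311/238867 ≈ 6737.3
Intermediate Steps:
X(x) = 2*x
p = -3174603/238867 (p = ((-26 + 8)*12)/17 + 8211/(-14051) = -18*12*(1/17) + 8211*(-1/14051) = -216*1/17 - 8211/14051 = -216/17 - 8211/14051 = -3174603/238867 ≈ -13.290)
(X(-8) + 98)² - p = (2*(-8) + 98)² - 1*(-3174603/238867) = (-16 + 98)² + 3174603/238867 = 82² + 3174603/238867 = 6724 + 3174603/238867 = 1609316311/238867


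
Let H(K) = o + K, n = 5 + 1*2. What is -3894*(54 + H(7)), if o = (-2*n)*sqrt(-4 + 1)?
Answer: -237534 + 54516*I*sqrt(3) ≈ -2.3753e+5 + 94425.0*I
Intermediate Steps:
n = 7 (n = 5 + 2 = 7)
o = -14*I*sqrt(3) (o = (-2*7)*sqrt(-4 + 1) = -14*I*sqrt(3) ≈ -24.249*I)
H(K) = K - 14*I*sqrt(3) (H(K) = -14*I*sqrt(3) + K = K - 14*I*sqrt(3))
-3894*(54 + H(7)) = -3894*(54 + (7 - 14*I*sqrt(3))) = -3894*(61 - 14*I*sqrt(3)) = -237534 + 54516*I*sqrt(3)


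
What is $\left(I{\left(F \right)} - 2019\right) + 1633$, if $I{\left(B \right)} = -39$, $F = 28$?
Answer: $-425$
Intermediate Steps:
$\left(I{\left(F \right)} - 2019\right) + 1633 = \left(-39 - 2019\right) + 1633 = -2058 + 1633 = -425$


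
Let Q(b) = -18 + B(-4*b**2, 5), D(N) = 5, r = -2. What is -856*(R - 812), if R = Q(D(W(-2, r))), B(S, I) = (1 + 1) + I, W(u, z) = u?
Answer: 704488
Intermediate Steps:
B(S, I) = 2 + I
Q(b) = -11 (Q(b) = -18 + (2 + 5) = -18 + 7 = -11)
R = -11
-856*(R - 812) = -856*(-11 - 812) = -856*(-823) = 704488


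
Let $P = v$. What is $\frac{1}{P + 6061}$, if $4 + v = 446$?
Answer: $\frac{1}{6503} \approx 0.00015378$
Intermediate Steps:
$v = 442$ ($v = -4 + 446 = 442$)
$P = 442$
$\frac{1}{P + 6061} = \frac{1}{442 + 6061} = \frac{1}{6503}$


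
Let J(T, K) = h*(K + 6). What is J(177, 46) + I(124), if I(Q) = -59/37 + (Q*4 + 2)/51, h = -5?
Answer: -158401/629 ≈ -251.83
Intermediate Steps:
J(T, K) = -30 - 5*K (J(T, K) = -5*(K + 6) = -5*(6 + K) = -30 - 5*K)
I(Q) = -2935/1887 + 4*Q/51 (I(Q) = -59*1/37 + (4*Q + 2)*(1/51) = -59/37 + (2 + 4*Q)*(1/51) = -59/37 + (2/51 + 4*Q/51) = -2935/1887 + 4*Q/51)
J(177, 46) + I(124) = (-30 - 5*46) + (-2935/1887 + (4/51)*124) = (-30 - 230) + (-2935/1887 + 496/51) = -260 + 5139/629 = -158401/629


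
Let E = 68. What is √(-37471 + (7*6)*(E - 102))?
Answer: I*√38899 ≈ 197.23*I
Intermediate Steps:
√(-37471 + (7*6)*(E - 102)) = √(-37471 + (7*6)*(68 - 102)) = √(-37471 + 42*(-34)) = √(-37471 - 1428) = √(-38899) = I*√38899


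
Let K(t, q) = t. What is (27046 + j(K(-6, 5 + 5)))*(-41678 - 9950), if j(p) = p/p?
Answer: -1396382516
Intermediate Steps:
j(p) = 1
(27046 + j(K(-6, 5 + 5)))*(-41678 - 9950) = (27046 + 1)*(-41678 - 9950) = 27047*(-51628) = -1396382516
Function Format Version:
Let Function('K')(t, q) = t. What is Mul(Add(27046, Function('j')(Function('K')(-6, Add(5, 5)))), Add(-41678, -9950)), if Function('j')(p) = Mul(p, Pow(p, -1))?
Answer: -1396382516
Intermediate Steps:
Function('j')(p) = 1
Mul(Add(27046, Function('j')(Function('K')(-6, Add(5, 5)))), Add(-41678, -9950)) = Mul(Add(27046, 1), Add(-41678, -9950)) = Mul(27047, -51628) = -1396382516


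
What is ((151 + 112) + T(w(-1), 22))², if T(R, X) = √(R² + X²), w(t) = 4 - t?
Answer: (263 + √509)² ≈ 81545.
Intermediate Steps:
((151 + 112) + T(w(-1), 22))² = ((151 + 112) + √((4 - 1*(-1))² + 22²))² = (263 + √((4 + 1)² + 484))² = (263 + √(5² + 484))² = (263 + √(25 + 484))² = (263 + √509)²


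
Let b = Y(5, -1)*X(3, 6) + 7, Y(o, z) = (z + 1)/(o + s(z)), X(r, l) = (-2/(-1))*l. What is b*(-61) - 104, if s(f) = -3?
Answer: -531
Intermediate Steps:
X(r, l) = 2*l (X(r, l) = (-2*(-1))*l = 2*l)
Y(o, z) = (1 + z)/(-3 + o) (Y(o, z) = (z + 1)/(o - 3) = (1 + z)/(-3 + o))
b = 7 (b = ((1 - 1)/(-3 + 5))*(2*6) + 7 = (0/2)*12 + 7 = ((½)*0)*12 + 7 = 0*12 + 7 = 0 + 7 = 7)
b*(-61) - 104 = 7*(-61) - 104 = -427 - 104 = -531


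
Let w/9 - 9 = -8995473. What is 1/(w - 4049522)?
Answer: -1/85008698 ≈ -1.1764e-8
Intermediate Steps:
w = -80959176 (w = 81 + 9*(-8995473) = 81 - 80959257 = -80959176)
1/(w - 4049522) = 1/(-80959176 - 4049522) = 1/(-85008698) = -1/85008698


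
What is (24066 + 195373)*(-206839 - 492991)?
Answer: -153569995370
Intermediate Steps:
(24066 + 195373)*(-206839 - 492991) = 219439*(-699830) = -153569995370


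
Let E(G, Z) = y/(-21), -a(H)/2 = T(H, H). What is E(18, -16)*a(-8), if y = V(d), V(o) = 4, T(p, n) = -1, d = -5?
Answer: -8/21 ≈ -0.38095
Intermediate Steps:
y = 4
a(H) = 2 (a(H) = -2*(-1) = 2)
E(G, Z) = -4/21 (E(G, Z) = 4/(-21) = 4*(-1/21) = -4/21)
E(18, -16)*a(-8) = -4/21*2 = -8/21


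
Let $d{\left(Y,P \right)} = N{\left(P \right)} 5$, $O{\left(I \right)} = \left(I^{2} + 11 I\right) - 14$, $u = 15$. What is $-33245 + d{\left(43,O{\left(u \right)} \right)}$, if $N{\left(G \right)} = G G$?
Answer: $673635$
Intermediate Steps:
$N{\left(G \right)} = G^{2}$
$O{\left(I \right)} = -14 + I^{2} + 11 I$
$d{\left(Y,P \right)} = 5 P^{2}$ ($d{\left(Y,P \right)} = P^{2} \cdot 5 = 5 P^{2}$)
$-33245 + d{\left(43,O{\left(u \right)} \right)} = -33245 + 5 \left(-14 + 15^{2} + 11 \cdot 15\right)^{2} = -33245 + 5 \left(-14 + 225 + 165\right)^{2} = -33245 + 5 \cdot 376^{2} = -33245 + 5 \cdot 141376 = -33245 + 706880 = 673635$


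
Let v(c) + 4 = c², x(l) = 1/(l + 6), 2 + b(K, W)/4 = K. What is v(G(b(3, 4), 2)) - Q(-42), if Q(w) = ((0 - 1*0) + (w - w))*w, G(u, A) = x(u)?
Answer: -399/100 ≈ -3.9900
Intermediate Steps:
b(K, W) = -8 + 4*K
x(l) = 1/(6 + l)
G(u, A) = 1/(6 + u)
Q(w) = 0 (Q(w) = ((0 + 0) + 0)*w = (0 + 0)*w = 0*w = 0)
v(c) = -4 + c²
v(G(b(3, 4), 2)) - Q(-42) = (-4 + (1/(6 + (-8 + 4*3)))²) - 1*0 = (-4 + (1/(6 + (-8 + 12)))²) + 0 = (-4 + (1/(6 + 4))²) + 0 = (-4 + (1/10)²) + 0 = (-4 + (⅒)²) + 0 = (-4 + 1/100) + 0 = -399/100 + 0 = -399/100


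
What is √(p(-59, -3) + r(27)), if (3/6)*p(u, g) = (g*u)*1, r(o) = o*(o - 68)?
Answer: I*√753 ≈ 27.441*I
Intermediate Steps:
r(o) = o*(-68 + o)
p(u, g) = 2*g*u (p(u, g) = 2*((g*u)*1) = 2*(g*u) = 2*g*u)
√(p(-59, -3) + r(27)) = √(2*(-3)*(-59) + 27*(-68 + 27)) = √(354 + 27*(-41)) = √(354 - 1107) = √(-753) = I*√753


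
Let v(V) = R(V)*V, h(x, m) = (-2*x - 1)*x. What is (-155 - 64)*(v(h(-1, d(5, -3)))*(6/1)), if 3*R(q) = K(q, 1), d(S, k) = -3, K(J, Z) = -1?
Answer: -438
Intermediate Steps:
R(q) = -⅓ (R(q) = (⅓)*(-1) = -⅓)
h(x, m) = x*(-1 - 2*x) (h(x, m) = (-1 - 2*x)*x = x*(-1 - 2*x))
v(V) = -V/3
(-155 - 64)*(v(h(-1, d(5, -3)))*(6/1)) = (-155 - 64)*((-(-1)*(-1)*(1 + 2*(-1))/3)*(6/1)) = -219*(-(-1)*(-1)*(1 - 2)/3)*6*1 = -219*(-(-1)*(-1)*(-1)/3)*6 = -219*(-⅓*(-1))*6 = -73*6 = -219*2 = -438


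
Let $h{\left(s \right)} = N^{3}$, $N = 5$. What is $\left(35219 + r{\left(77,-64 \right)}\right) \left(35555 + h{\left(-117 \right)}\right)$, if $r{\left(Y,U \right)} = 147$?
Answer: $1261858880$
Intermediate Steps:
$h{\left(s \right)} = 125$ ($h{\left(s \right)} = 5^{3} = 125$)
$\left(35219 + r{\left(77,-64 \right)}\right) \left(35555 + h{\left(-117 \right)}\right) = \left(35219 + 147\right) \left(35555 + 125\right) = 35366 \cdot 35680 = 1261858880$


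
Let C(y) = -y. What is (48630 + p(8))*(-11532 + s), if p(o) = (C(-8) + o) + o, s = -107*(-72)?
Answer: -186247512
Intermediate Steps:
s = 7704
p(o) = 8 + 2*o (p(o) = (-1*(-8) + o) + o = (8 + o) + o = 8 + 2*o)
(48630 + p(8))*(-11532 + s) = (48630 + (8 + 2*8))*(-11532 + 7704) = (48630 + (8 + 16))*(-3828) = (48630 + 24)*(-3828) = 48654*(-3828) = -186247512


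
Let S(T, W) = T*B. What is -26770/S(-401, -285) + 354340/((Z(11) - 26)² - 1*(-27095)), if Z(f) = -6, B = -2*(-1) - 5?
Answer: -15546410/1610817 ≈ -9.6513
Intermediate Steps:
B = -3 (B = 2 - 5 = -3)
S(T, W) = -3*T (S(T, W) = T*(-3) = -3*T)
-26770/S(-401, -285) + 354340/((Z(11) - 26)² - 1*(-27095)) = -26770/((-3*(-401))) + 354340/((-6 - 26)² - 1*(-27095)) = -26770/1203 + 354340/((-32)² + 27095) = -26770*1/1203 + 354340/(1024 + 27095) = -26770/1203 + 354340/28119 = -26770/1203 + 354340*(1/28119) = -26770/1203 + 50620/4017 = -15546410/1610817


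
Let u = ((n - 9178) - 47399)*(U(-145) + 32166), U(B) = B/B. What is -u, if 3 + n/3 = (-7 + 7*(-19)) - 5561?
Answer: 2370354063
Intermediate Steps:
n = -17112 (n = -9 + 3*((-7 + 7*(-19)) - 5561) = -9 + 3*((-7 - 133) - 5561) = -9 + 3*(-140 - 5561) = -9 + 3*(-5701) = -9 - 17103 = -17112)
U(B) = 1
u = -2370354063 (u = ((-17112 - 9178) - 47399)*(1 + 32166) = (-26290 - 47399)*32167 = -73689*32167 = -2370354063)
-u = -1*(-2370354063) = 2370354063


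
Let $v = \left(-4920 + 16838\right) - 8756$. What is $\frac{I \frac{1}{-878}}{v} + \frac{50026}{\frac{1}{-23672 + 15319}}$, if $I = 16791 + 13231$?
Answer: $- \frac{34120526553295}{81654} \approx -4.1787 \cdot 10^{8}$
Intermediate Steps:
$v = 3162$ ($v = 11918 - 8756 = 3162$)
$I = 30022$
$\frac{I \frac{1}{-878}}{v} + \frac{50026}{\frac{1}{-23672 + 15319}} = \frac{30022 \frac{1}{-878}}{3162} + \frac{50026}{\frac{1}{-23672 + 15319}} = 30022 \left(- \frac{1}{878}\right) \frac{1}{3162} + \frac{50026}{\frac{1}{-8353}} = \left(- \frac{15011}{439}\right) \frac{1}{3162} + \frac{50026}{- \frac{1}{8353}} = - \frac{883}{81654} + 50026 \left(-8353\right) = - \frac{883}{81654} - 417867178 = - \frac{34120526553295}{81654}$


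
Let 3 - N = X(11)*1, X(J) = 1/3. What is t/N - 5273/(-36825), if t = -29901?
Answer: -3303270791/294600 ≈ -11213.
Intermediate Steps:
X(J) = ⅓
N = 8/3 (N = 3 - 1/3 = 3 - 1*⅓ = 3 - ⅓ = 8/3 ≈ 2.6667)
t/N - 5273/(-36825) = -29901/8/3 - 5273/(-36825) = -29901*3/8 - 5273*(-1/36825) = -89703/8 + 5273/36825 = -3303270791/294600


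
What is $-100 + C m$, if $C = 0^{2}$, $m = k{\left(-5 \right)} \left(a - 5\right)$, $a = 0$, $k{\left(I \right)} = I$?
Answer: $-100$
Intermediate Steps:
$m = 25$ ($m = - 5 \left(0 - 5\right) = \left(-5\right) \left(-5\right) = 25$)
$C = 0$
$-100 + C m = -100 + 0 \cdot 25 = -100 + 0 = -100$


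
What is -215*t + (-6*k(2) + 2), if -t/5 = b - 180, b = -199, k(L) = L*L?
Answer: -407447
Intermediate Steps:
k(L) = L²
t = 1895 (t = -5*(-199 - 180) = -5*(-379) = 1895)
-215*t + (-6*k(2) + 2) = -215*1895 + (-6*2² + 2) = -407425 + (-6*4 + 2) = -407425 + (-24 + 2) = -407425 - 22 = -407447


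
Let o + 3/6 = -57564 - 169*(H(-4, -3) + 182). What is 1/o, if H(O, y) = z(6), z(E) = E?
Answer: -2/178673 ≈ -1.1194e-5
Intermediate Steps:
H(O, y) = 6
o = -178673/2 (o = -½ + (-57564 - 169*(6 + 182)) = -½ + (-57564 - 169*188) = -½ + (-57564 - 1*31772) = -½ + (-57564 - 31772) = -½ - 89336 = -178673/2 ≈ -89337.)
1/o = 1/(-178673/2) = -2/178673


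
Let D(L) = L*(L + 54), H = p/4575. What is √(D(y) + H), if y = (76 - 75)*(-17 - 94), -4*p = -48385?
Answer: 23*√40070595/1830 ≈ 79.559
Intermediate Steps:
p = 48385/4 (p = -¼*(-48385) = 48385/4 ≈ 12096.)
H = 9677/3660 (H = (48385/4)/4575 = (48385/4)*(1/4575) = 9677/3660 ≈ 2.6440)
y = -111 (y = 1*(-111) = -111)
D(L) = L*(54 + L)
√(D(y) + H) = √(-111*(54 - 111) + 9677/3660) = √(-111*(-57) + 9677/3660) = √(6327 + 9677/3660) = √(23166497/3660) = 23*√40070595/1830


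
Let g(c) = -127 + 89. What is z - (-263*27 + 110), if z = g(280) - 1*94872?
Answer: -87919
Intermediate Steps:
g(c) = -38
z = -94910 (z = -38 - 1*94872 = -38 - 94872 = -94910)
z - (-263*27 + 110) = -94910 - (-263*27 + 110) = -94910 - (-7101 + 110) = -94910 - 1*(-6991) = -94910 + 6991 = -87919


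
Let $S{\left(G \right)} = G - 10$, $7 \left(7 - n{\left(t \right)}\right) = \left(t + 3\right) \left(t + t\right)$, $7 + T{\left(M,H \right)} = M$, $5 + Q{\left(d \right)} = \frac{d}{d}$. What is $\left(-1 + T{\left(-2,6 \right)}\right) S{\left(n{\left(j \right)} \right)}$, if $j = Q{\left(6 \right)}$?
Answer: $\frac{290}{7} \approx 41.429$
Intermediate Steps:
$Q{\left(d \right)} = -4$ ($Q{\left(d \right)} = -5 + \frac{d}{d} = -5 + 1 = -4$)
$T{\left(M,H \right)} = -7 + M$
$j = -4$
$n{\left(t \right)} = 7 - \frac{2 t \left(3 + t\right)}{7}$ ($n{\left(t \right)} = 7 - \frac{\left(t + 3\right) \left(t + t\right)}{7} = 7 - \frac{\left(3 + t\right) 2 t}{7} = 7 - \frac{2 t \left(3 + t\right)}{7}$)
$S{\left(G \right)} = -10 + G$
$\left(-1 + T{\left(-2,6 \right)}\right) S{\left(n{\left(j \right)} \right)} = \left(-1 - 9\right) \left(-10 - \left(- \frac{73}{7} + \frac{32}{7}\right)\right) = \left(-1 - 9\right) \left(-10 + \left(7 + \frac{24}{7} - \frac{32}{7}\right)\right) = - 10 \left(-10 + \left(7 + \frac{24}{7} - \frac{32}{7}\right)\right) = - 10 \left(-10 + \frac{41}{7}\right) = \left(-10\right) \left(- \frac{29}{7}\right) = \frac{290}{7}$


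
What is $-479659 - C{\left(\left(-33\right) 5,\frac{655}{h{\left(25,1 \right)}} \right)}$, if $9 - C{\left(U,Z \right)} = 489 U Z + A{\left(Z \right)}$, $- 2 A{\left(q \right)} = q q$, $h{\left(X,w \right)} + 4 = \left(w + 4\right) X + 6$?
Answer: $- \frac{28897122819}{32258} \approx -8.9581 \cdot 10^{5}$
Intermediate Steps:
$h{\left(X,w \right)} = 2 + X \left(4 + w\right)$ ($h{\left(X,w \right)} = -4 + \left(\left(w + 4\right) X + 6\right) = -4 + \left(\left(4 + w\right) X + 6\right) = -4 + \left(X \left(4 + w\right) + 6\right) = -4 + \left(6 + X \left(4 + w\right)\right) = 2 + X \left(4 + w\right)$)
$A{\left(q \right)} = - \frac{q^{2}}{2}$ ($A{\left(q \right)} = - \frac{q q}{2} = - \frac{q^{2}}{2}$)
$C{\left(U,Z \right)} = 9 + \frac{Z^{2}}{2} - 489 U Z$ ($C{\left(U,Z \right)} = 9 - \left(489 U Z - \frac{Z^{2}}{2}\right) = 9 - \left(- \frac{Z^{2}}{2} + 489 U Z\right) = 9 + \frac{Z^{2}}{2} - 489 U Z$)
$-479659 - C{\left(\left(-33\right) 5,\frac{655}{h{\left(25,1 \right)}} \right)} = -479659 - \left(9 + \frac{\left(\frac{655}{2 + 4 \cdot 25 + 25 \cdot 1}\right)^{2}}{2} - 489 \left(\left(-33\right) 5\right) \frac{655}{2 + 4 \cdot 25 + 25 \cdot 1}\right) = -479659 - \left(9 + \frac{\left(\frac{655}{2 + 100 + 25}\right)^{2}}{2} - - 80685 \frac{655}{2 + 100 + 25}\right) = -479659 - \left(9 + \frac{\left(\frac{655}{127}\right)^{2}}{2} - - 80685 \cdot \frac{655}{127}\right) = -479659 - \left(9 + \frac{\left(655 \cdot \frac{1}{127}\right)^{2}}{2} - - 80685 \cdot 655 \cdot \frac{1}{127}\right) = -479659 - \left(9 + \frac{\left(\frac{655}{127}\right)^{2}}{2} - \left(-80685\right) \frac{655}{127}\right) = -479659 - \left(9 + \frac{1}{2} \cdot \frac{429025}{16129} + \frac{52848675}{127}\right) = -479659 - \left(9 + \frac{429025}{32258} + \frac{52848675}{127}\right) = -479659 - \frac{13424282797}{32258} = - \frac{28897122819}{32258}$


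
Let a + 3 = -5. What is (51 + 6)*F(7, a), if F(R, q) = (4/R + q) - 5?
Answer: -4959/7 ≈ -708.43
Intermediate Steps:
a = -8 (a = -3 - 5 = -8)
F(R, q) = -5 + q + 4/R (F(R, q) = (q + 4/R) - 5 = -5 + q + 4/R)
(51 + 6)*F(7, a) = (51 + 6)*(-5 - 8 + 4/7) = 57*(-5 - 8 + 4*(1/7)) = 57*(-5 - 8 + 4/7) = 57*(-87/7) = -4959/7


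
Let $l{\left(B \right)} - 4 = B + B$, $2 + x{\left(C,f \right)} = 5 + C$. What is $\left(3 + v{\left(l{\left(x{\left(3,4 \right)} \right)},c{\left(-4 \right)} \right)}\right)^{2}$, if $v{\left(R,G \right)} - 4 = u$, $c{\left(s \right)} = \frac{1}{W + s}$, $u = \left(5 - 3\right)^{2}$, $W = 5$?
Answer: $121$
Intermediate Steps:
$u = 4$ ($u = 2^{2} = 4$)
$x{\left(C,f \right)} = 3 + C$ ($x{\left(C,f \right)} = -2 + \left(5 + C\right) = 3 + C$)
$l{\left(B \right)} = 4 + 2 B$ ($l{\left(B \right)} = 4 + \left(B + B\right) = 4 + 2 B$)
$c{\left(s \right)} = \frac{1}{5 + s}$
$v{\left(R,G \right)} = 8$ ($v{\left(R,G \right)} = 4 + 4 = 8$)
$\left(3 + v{\left(l{\left(x{\left(3,4 \right)} \right)},c{\left(-4 \right)} \right)}\right)^{2} = \left(3 + 8\right)^{2} = 11^{2} = 121$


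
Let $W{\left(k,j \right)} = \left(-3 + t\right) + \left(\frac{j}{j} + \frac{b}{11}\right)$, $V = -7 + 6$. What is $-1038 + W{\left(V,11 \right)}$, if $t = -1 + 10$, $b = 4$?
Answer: $- \frac{11337}{11} \approx -1030.6$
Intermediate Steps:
$t = 9$
$V = -1$
$W{\left(k,j \right)} = \frac{81}{11}$ ($W{\left(k,j \right)} = \left(-3 + 9\right) + \left(\frac{j}{j} + \frac{4}{11}\right) = 6 + \left(1 + 4 \cdot \frac{1}{11}\right) = 6 + \left(1 + \frac{4}{11}\right) = 6 + \frac{15}{11} = \frac{81}{11}$)
$-1038 + W{\left(V,11 \right)} = -1038 + \frac{81}{11} = - \frac{11337}{11}$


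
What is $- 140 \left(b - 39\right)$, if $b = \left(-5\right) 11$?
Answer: $13160$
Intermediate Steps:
$b = -55$
$- 140 \left(b - 39\right) = - 140 \left(-55 - 39\right) = \left(-140\right) \left(-94\right) = 13160$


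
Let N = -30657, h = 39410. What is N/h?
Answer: -30657/39410 ≈ -0.77790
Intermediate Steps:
N/h = -30657/39410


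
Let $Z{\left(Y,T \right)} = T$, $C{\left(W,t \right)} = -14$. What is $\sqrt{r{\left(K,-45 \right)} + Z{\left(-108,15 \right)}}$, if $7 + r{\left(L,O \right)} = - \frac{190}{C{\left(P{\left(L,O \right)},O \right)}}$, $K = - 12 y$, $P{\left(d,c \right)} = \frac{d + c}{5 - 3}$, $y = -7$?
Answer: $\frac{\sqrt{1057}}{7} \approx 4.6445$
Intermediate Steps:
$P{\left(d,c \right)} = \frac{c}{2} + \frac{d}{2}$ ($P{\left(d,c \right)} = \frac{c + d}{2} = \left(c + d\right) \frac{1}{2} = \frac{c}{2} + \frac{d}{2}$)
$K = 84$ ($K = \left(-12\right) \left(-7\right) = 84$)
$r{\left(L,O \right)} = \frac{46}{7}$ ($r{\left(L,O \right)} = -7 - \frac{190}{-14} = -7 - - \frac{95}{7} = -7 + \frac{95}{7} = \frac{46}{7}$)
$\sqrt{r{\left(K,-45 \right)} + Z{\left(-108,15 \right)}} = \sqrt{\frac{46}{7} + 15} = \sqrt{\frac{151}{7}} = \frac{\sqrt{1057}}{7}$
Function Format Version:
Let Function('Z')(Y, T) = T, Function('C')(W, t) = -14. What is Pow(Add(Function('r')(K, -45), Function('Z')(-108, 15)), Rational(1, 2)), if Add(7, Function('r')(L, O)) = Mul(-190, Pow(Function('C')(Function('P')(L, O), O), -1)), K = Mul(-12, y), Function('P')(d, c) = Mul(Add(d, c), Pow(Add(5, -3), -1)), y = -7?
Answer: Mul(Rational(1, 7), Pow(1057, Rational(1, 2))) ≈ 4.6445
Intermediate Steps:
Function('P')(d, c) = Add(Mul(Rational(1, 2), c), Mul(Rational(1, 2), d)) (Function('P')(d, c) = Mul(Add(c, d), Pow(2, -1)) = Mul(Add(c, d), Rational(1, 2)) = Add(Mul(Rational(1, 2), c), Mul(Rational(1, 2), d)))
K = 84 (K = Mul(-12, -7) = 84)
Function('r')(L, O) = Rational(46, 7) (Function('r')(L, O) = Add(-7, Mul(-190, Pow(-14, -1))) = Add(-7, Mul(-190, Rational(-1, 14))) = Add(-7, Rational(95, 7)) = Rational(46, 7))
Pow(Add(Function('r')(K, -45), Function('Z')(-108, 15)), Rational(1, 2)) = Pow(Add(Rational(46, 7), 15), Rational(1, 2)) = Pow(Rational(151, 7), Rational(1, 2)) = Mul(Rational(1, 7), Pow(1057, Rational(1, 2)))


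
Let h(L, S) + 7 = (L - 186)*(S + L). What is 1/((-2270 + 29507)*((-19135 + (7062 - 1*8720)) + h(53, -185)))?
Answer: -1/88356828 ≈ -1.1318e-8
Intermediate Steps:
h(L, S) = -7 + (-186 + L)*(L + S) (h(L, S) = -7 + (L - 186)*(S + L) = -7 + (-186 + L)*(L + S))
1/((-2270 + 29507)*((-19135 + (7062 - 1*8720)) + h(53, -185))) = 1/((-2270 + 29507)*((-19135 + (7062 - 1*8720)) + (-7 + 53**2 - 186*53 - 186*(-185) + 53*(-185)))) = 1/(27237*((-19135 + (7062 - 8720)) + (-7 + 2809 - 9858 + 34410 - 9805))) = 1/(27237*((-19135 - 1658) + 17549)) = 1/(27237*(-20793 + 17549)) = 1/(27237*(-3244)) = 1/(-88356828) = -1/88356828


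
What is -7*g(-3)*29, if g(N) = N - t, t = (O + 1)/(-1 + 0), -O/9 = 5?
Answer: 9541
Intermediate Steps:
O = -45 (O = -9*5 = -45)
t = 44 (t = (-45 + 1)/(-1 + 0) = -44/(-1) = -44*(-1) = 44)
g(N) = -44 + N (g(N) = N - 1*44 = N - 44 = -44 + N)
-7*g(-3)*29 = -7*(-44 - 3)*29 = -7*(-47)*29 = 329*29 = 9541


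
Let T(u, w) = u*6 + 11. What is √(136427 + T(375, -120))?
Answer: 8*√2167 ≈ 372.41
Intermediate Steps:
T(u, w) = 11 + 6*u (T(u, w) = 6*u + 11 = 11 + 6*u)
√(136427 + T(375, -120)) = √(136427 + (11 + 6*375)) = √(136427 + (11 + 2250)) = √(136427 + 2261) = √138688 = 8*√2167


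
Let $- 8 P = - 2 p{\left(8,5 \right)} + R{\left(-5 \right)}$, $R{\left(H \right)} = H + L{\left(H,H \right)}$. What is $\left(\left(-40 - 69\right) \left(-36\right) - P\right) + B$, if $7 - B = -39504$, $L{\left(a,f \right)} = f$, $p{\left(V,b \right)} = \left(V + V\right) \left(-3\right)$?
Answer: $\frac{173783}{4} \approx 43446.0$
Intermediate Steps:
$p{\left(V,b \right)} = - 6 V$ ($p{\left(V,b \right)} = 2 V \left(-3\right) = - 6 V$)
$B = 39511$ ($B = 7 - -39504 = 7 + 39504 = 39511$)
$R{\left(H \right)} = 2 H$ ($R{\left(H \right)} = H + H = 2 H$)
$P = - \frac{43}{4}$ ($P = - \frac{- 2 \left(\left(-6\right) 8\right) + 2 \left(-5\right)}{8} = - \frac{\left(-2\right) \left(-48\right) - 10}{8} = - \frac{96 - 10}{8} = \left(- \frac{1}{8}\right) 86 = - \frac{43}{4} \approx -10.75$)
$\left(\left(-40 - 69\right) \left(-36\right) - P\right) + B = \left(\left(-40 - 69\right) \left(-36\right) - - \frac{43}{4}\right) + 39511 = \left(\left(-109\right) \left(-36\right) + \frac{43}{4}\right) + 39511 = \left(3924 + \frac{43}{4}\right) + 39511 = \frac{15739}{4} + 39511 = \frac{173783}{4}$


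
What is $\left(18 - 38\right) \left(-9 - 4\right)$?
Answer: $260$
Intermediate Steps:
$\left(18 - 38\right) \left(-9 - 4\right) = \left(-20\right) \left(-13\right) = 260$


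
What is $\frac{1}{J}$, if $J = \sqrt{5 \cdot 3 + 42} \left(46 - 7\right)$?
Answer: $\frac{\sqrt{57}}{2223} \approx 0.0033962$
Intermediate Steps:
$J = 39 \sqrt{57}$ ($J = \sqrt{15 + 42} \cdot 39 = \sqrt{57} \cdot 39 = 39 \sqrt{57} \approx 294.44$)
$\frac{1}{J} = \frac{1}{39 \sqrt{57}} = \frac{\sqrt{57}}{2223}$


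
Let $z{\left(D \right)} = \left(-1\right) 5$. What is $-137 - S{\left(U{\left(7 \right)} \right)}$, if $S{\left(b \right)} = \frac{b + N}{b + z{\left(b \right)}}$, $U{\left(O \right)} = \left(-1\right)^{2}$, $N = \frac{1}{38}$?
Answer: $- \frac{20785}{152} \approx -136.74$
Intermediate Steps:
$z{\left(D \right)} = -5$
$N = \frac{1}{38} \approx 0.026316$
$U{\left(O \right)} = 1$
$S{\left(b \right)} = \frac{\frac{1}{38} + b}{-5 + b}$ ($S{\left(b \right)} = \frac{b + \frac{1}{38}}{b - 5} = \frac{\frac{1}{38} + b}{-5 + b}$)
$-137 - S{\left(U{\left(7 \right)} \right)} = -137 - \frac{\frac{1}{38} + 1}{-5 + 1} = -137 - \frac{1}{-4} \cdot \frac{39}{38} = -137 - \left(- \frac{1}{4}\right) \frac{39}{38} = -137 - - \frac{39}{152} = -137 + \frac{39}{152} = - \frac{20785}{152}$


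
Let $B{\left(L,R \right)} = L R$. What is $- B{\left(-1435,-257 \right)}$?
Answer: $-368795$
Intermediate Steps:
$- B{\left(-1435,-257 \right)} = - \left(-1435\right) \left(-257\right) = \left(-1\right) 368795 = -368795$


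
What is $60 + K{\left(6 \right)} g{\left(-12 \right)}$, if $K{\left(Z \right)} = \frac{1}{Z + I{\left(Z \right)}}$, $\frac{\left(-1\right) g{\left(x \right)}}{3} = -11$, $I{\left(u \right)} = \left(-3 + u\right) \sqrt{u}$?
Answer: $49 + \frac{11 \sqrt{6}}{2} \approx 62.472$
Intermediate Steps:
$I{\left(u \right)} = \sqrt{u} \left(-3 + u\right)$
$g{\left(x \right)} = 33$ ($g{\left(x \right)} = \left(-3\right) \left(-11\right) = 33$)
$K{\left(Z \right)} = \frac{1}{Z + \sqrt{Z} \left(-3 + Z\right)}$
$60 + K{\left(6 \right)} g{\left(-12 \right)} = 60 + \frac{1}{6 + \sqrt{6} \left(-3 + 6\right)} 33 = 60 + \frac{1}{6 + \sqrt{6} \cdot 3} \cdot 33 = 60 + \frac{1}{6 + 3 \sqrt{6}} \cdot 33 = 60 + \frac{33}{6 + 3 \sqrt{6}}$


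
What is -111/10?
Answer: -111/10 ≈ -11.100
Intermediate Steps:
-111/10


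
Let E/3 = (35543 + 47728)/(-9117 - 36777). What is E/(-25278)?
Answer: 27757/128900948 ≈ 0.00021534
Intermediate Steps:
E = -83271/15298 (E = 3*((35543 + 47728)/(-9117 - 36777)) = 3*(83271/(-45894)) = 3*(83271*(-1/45894)) = 3*(-27757/15298) = -83271/15298 ≈ -5.4433)
E/(-25278) = -83271/15298/(-25278) = -83271/15298*(-1/25278) = 27757/128900948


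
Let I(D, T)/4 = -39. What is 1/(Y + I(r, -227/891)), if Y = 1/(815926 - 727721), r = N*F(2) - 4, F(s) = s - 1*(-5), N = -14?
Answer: -88205/13759979 ≈ -0.0064103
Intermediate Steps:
F(s) = 5 + s (F(s) = s + 5 = 5 + s)
r = -102 (r = -14*(5 + 2) - 4 = -14*7 - 4 = -98 - 4 = -102)
Y = 1/88205 ≈ 1.1337e-5
I(D, T) = -156 (I(D, T) = 4*(-39) = -156)
1/(Y + I(r, -227/891)) = 1/(1/88205 - 156) = 1/(-13759979/88205) = -88205/13759979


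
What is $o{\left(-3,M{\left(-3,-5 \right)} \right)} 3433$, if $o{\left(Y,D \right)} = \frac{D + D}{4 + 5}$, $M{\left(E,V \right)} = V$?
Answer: $- \frac{34330}{9} \approx -3814.4$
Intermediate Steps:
$o{\left(Y,D \right)} = \frac{2 D}{9}$
$o{\left(-3,M{\left(-3,-5 \right)} \right)} 3433 = \frac{2}{9} \left(-5\right) 3433 = \left(- \frac{10}{9}\right) 3433 = - \frac{34330}{9}$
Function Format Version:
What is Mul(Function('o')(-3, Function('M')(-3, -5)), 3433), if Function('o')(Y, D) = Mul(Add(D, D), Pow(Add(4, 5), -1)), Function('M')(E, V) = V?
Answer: Rational(-34330, 9) ≈ -3814.4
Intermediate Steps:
Function('o')(Y, D) = Mul(Rational(2, 9), D) (Function('o')(Y, D) = Mul(Mul(2, D), Pow(9, -1)) = Mul(Mul(2, D), Rational(1, 9)) = Mul(Rational(2, 9), D))
Mul(Function('o')(-3, Function('M')(-3, -5)), 3433) = Mul(Mul(Rational(2, 9), -5), 3433) = Mul(Rational(-10, 9), 3433) = Rational(-34330, 9)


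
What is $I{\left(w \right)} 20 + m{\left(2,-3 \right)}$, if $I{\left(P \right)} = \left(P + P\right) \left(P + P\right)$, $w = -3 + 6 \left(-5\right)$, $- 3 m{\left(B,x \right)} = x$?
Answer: $87121$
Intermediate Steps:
$m{\left(B,x \right)} = - \frac{x}{3}$
$w = -33$ ($w = -3 - 30 = -33$)
$I{\left(P \right)} = 4 P^{2}$ ($I{\left(P \right)} = 2 P 2 P = 4 P^{2}$)
$I{\left(w \right)} 20 + m{\left(2,-3 \right)} = 4 \left(-33\right)^{2} \cdot 20 - -1 = 4 \cdot 1089 \cdot 20 + 1 = 4356 \cdot 20 + 1 = 87120 + 1 = 87121$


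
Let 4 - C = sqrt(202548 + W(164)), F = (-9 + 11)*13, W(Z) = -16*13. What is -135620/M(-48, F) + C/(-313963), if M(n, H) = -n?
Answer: -10644915563/3767556 + 2*sqrt(50585)/313963 ≈ -2825.4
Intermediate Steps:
W(Z) = -208
F = 26 (F = 2*13 = 26)
C = 4 - 2*sqrt(50585) (C = 4 - sqrt(202548 - 208) = 4 - sqrt(202340) = 4 - 2*sqrt(50585) ≈ -445.82)
-135620/M(-48, F) + C/(-313963) = -135620/((-1*(-48))) + (4 - 2*sqrt(50585))/(-313963) = -135620/48 + (4 - 2*sqrt(50585))*(-1/313963) = -135620*1/48 + (-4/313963 + 2*sqrt(50585)/313963) = -33905/12 + (-4/313963 + 2*sqrt(50585)/313963) = -10644915563/3767556 + 2*sqrt(50585)/313963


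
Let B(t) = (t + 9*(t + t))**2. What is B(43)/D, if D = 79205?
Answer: 667489/79205 ≈ 8.4274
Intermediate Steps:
B(t) = 361*t**2 (B(t) = (t + 9*(2*t))**2 = (t + 18*t)**2 = (19*t)**2 = 361*t**2)
B(43)/D = (361*43**2)/79205 = (361*1849)*(1/79205) = 667489*(1/79205) = 667489/79205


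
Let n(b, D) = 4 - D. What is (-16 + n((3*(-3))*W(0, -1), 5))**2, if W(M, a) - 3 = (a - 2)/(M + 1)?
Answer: 289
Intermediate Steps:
W(M, a) = 3 + (-2 + a)/(1 + M) (W(M, a) = 3 + (a - 2)/(M + 1) = 3 + (-2 + a)/(1 + M))
(-16 + n((3*(-3))*W(0, -1), 5))**2 = (-16 + (4 - 1*5))**2 = (-16 + (4 - 5))**2 = (-16 - 1)**2 = (-17)**2 = 289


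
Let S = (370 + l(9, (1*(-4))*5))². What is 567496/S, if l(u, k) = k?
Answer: 141874/30625 ≈ 4.6326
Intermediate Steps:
S = 122500 (S = (370 + (1*(-4))*5)² = (370 - 4*5)² = (370 - 20)² = 350² = 122500)
567496/S = 567496/122500 = 567496*(1/122500) = 141874/30625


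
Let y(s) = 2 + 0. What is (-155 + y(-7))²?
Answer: 23409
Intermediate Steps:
y(s) = 2
(-155 + y(-7))² = (-155 + 2)² = (-153)² = 23409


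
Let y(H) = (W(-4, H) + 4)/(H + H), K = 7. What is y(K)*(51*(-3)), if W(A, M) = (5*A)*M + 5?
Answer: 20043/14 ≈ 1431.6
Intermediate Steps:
W(A, M) = 5 + 5*A*M (W(A, M) = 5*A*M + 5 = 5 + 5*A*M)
y(H) = (9 - 20*H)/(2*H) (y(H) = ((5 + 5*(-4)*H) + 4)/(H + H) = ((5 - 20*H) + 4)/((2*H)) = (9 - 20*H)*(1/(2*H)) = (9 - 20*H)/(2*H))
y(K)*(51*(-3)) = (-10 + (9/2)/7)*(51*(-3)) = (-10 + (9/2)*(⅐))*(-153) = (-10 + 9/14)*(-153) = -131/14*(-153) = 20043/14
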